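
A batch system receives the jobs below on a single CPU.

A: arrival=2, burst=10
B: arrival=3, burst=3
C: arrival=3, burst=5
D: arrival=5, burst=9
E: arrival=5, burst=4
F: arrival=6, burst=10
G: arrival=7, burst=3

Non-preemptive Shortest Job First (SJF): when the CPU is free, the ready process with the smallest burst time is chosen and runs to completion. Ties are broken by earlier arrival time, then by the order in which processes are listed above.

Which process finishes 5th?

C

Timeline: | idle 0-2 | A 2-12 | B 12-15 | G 15-18 | E 18-22 | C 22-27 | D 27-36 | F 36-46 |
Completion: A=12  B=15  C=27  D=36  E=22  F=46  G=18
Finish order: A → B → G → E → C → D → F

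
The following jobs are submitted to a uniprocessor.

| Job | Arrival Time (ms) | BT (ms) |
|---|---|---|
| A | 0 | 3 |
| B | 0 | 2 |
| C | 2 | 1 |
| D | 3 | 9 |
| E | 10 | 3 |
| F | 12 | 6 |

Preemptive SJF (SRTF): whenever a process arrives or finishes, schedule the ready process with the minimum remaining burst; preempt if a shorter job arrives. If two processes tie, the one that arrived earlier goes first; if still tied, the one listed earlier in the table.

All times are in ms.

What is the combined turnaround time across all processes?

39

Gantt: | B 0-2 | C 2-3 | A 3-6 | D 6-10 | E 10-13 | D 13-18 | F 18-24 |
Completion: A=6  B=2  C=3  D=18  E=13  F=24
Turnaround (C−A): A=6  B=2  C=1  D=15  E=3  F=12
Turnaround = completion − arrival: A=6, B=2, C=1, D=15, E=3, F=12
Total turnaround = 6 + 2 + 1 + 15 + 3 + 12 = 39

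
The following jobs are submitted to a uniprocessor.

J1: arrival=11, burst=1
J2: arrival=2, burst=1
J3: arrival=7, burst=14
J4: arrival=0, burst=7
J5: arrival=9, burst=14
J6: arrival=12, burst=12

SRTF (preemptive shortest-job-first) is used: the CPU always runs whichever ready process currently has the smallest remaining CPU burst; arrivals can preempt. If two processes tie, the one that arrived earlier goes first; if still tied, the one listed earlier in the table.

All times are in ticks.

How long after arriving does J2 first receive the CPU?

0

Schedule: | J4 0-2 | J2 2-3 | J4 3-8 | J3 8-11 | J1 11-12 | J3 12-23 | J6 23-35 | J5 35-49 |
Completion: J1=12  J2=3  J3=23  J4=8  J5=49  J6=35
Turnaround (C−A): J1=1  J2=1  J3=16  J4=8  J5=40  J6=23
Response(J2) = first start − arrival = 2 − 2 = 0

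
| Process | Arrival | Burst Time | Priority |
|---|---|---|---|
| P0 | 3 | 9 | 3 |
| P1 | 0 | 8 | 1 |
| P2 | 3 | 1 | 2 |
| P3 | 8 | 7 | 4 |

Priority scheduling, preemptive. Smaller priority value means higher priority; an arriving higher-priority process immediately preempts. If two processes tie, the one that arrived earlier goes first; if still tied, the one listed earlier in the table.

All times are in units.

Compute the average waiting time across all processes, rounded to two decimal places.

Gantt: | P1 0-8 | P2 8-9 | P0 9-18 | P3 18-25 |
Completion: P0=18  P1=8  P2=9  P3=25
Turnaround (C−A): P0=15  P1=8  P2=6  P3=17
Waiting times: P0=6, P1=0, P2=5, P3=10
Average waiting = (6+0+5+10) / 4 = 21/4 = 5.25

5.25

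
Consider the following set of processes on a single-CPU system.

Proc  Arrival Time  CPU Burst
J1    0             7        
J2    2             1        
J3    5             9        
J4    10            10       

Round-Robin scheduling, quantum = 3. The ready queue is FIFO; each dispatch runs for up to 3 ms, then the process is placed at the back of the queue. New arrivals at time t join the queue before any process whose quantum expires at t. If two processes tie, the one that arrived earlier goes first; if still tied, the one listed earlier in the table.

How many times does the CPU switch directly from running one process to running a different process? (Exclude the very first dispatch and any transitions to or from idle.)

9

Gantt: | J1 0-3 | J2 3-4 | J1 4-7 | J3 7-10 | J1 10-11 | J4 11-14 | J3 14-17 | J4 17-20 | J3 20-23 | J4 23-27 |
Completion: J1=11  J2=4  J3=23  J4=27
Turnaround (C−A): J1=11  J2=2  J3=18  J4=17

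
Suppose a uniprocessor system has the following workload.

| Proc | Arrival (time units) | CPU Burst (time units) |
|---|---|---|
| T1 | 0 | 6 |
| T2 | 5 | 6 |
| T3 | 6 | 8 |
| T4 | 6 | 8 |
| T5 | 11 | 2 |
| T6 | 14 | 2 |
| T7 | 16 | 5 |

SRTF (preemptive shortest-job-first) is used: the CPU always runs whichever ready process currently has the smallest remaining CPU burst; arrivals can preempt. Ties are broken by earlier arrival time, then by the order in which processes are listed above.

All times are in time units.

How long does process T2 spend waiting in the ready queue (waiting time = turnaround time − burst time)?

1

Gantt: | T1 0-6 | T2 6-12 | T5 12-14 | T6 14-16 | T7 16-21 | T3 21-29 | T4 29-37 |
Completion: T1=6  T2=12  T3=29  T4=37  T5=14  T6=16  T7=21
Turnaround (C−A): T1=6  T2=7  T3=23  T4=31  T5=3  T6=2  T7=5
Waiting(T2) = turnaround − burst = 7 − 6 = 1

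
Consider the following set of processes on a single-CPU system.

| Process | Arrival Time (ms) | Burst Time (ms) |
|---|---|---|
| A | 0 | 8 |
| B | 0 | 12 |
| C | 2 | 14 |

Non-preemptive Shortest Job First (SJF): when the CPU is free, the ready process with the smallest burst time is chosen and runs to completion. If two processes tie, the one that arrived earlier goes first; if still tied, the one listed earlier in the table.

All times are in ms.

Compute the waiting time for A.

0

Timeline: | A 0-8 | B 8-20 | C 20-34 |
Completion: A=8  B=20  C=34
Turnaround (C−A): A=8  B=20  C=32
Waiting(A) = turnaround − burst = 8 − 8 = 0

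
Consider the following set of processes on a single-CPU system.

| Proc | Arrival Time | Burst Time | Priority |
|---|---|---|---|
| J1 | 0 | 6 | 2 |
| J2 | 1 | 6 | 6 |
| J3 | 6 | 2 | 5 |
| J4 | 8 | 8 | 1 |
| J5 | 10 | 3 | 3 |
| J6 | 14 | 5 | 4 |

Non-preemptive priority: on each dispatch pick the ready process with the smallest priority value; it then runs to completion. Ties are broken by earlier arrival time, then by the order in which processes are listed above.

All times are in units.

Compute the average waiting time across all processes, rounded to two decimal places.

Timeline: | J1 0-6 | J3 6-8 | J4 8-16 | J5 16-19 | J6 19-24 | J2 24-30 |
Completion: J1=6  J2=30  J3=8  J4=16  J5=19  J6=24
Turnaround (C−A): J1=6  J2=29  J3=2  J4=8  J5=9  J6=10
Waiting times: J1=0, J2=23, J3=0, J4=0, J5=6, J6=5
Average waiting = (0+23+0+0+6+5) / 6 = 34/6 = 5.67

5.67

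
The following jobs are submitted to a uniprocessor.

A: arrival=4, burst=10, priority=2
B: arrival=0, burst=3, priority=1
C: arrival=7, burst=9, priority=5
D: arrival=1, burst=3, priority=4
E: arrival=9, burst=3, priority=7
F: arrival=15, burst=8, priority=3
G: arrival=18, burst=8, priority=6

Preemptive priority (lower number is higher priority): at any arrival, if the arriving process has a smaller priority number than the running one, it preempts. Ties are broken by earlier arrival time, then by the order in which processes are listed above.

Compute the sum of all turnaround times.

128

Schedule: | B 0-3 | D 3-4 | A 4-14 | D 14-15 | F 15-23 | D 23-24 | C 24-33 | G 33-41 | E 41-44 |
Completion: A=14  B=3  C=33  D=24  E=44  F=23  G=41
Turnaround = completion − arrival: A=10, B=3, C=26, D=23, E=35, F=8, G=23
Total turnaround = 10 + 3 + 26 + 23 + 35 + 8 + 23 = 128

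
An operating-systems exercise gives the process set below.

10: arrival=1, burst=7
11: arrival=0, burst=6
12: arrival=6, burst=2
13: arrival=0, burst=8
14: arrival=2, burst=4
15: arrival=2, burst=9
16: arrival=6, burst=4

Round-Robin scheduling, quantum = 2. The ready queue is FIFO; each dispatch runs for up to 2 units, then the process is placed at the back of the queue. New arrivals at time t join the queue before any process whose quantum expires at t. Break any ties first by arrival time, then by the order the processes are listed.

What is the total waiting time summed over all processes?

Schedule: | 11 0-2 | 13 2-4 | 10 4-6 | 14 6-8 | 15 8-10 | 11 10-12 | 13 12-14 | 12 14-16 | 16 16-18 | 10 18-20 | 14 20-22 | 15 22-24 | 11 24-26 | 13 26-28 | 16 28-30 | 10 30-32 | 15 32-34 | 13 34-36 | 10 36-37 | 15 37-40 |
Completion: 10=37  11=26  12=16  13=36  14=22  15=40  16=30
Waiting = turnaround − burst: 10=29, 11=20, 12=8, 13=28, 14=16, 15=29, 16=20
Total waiting = 29 + 20 + 8 + 28 + 16 + 29 + 20 = 150

150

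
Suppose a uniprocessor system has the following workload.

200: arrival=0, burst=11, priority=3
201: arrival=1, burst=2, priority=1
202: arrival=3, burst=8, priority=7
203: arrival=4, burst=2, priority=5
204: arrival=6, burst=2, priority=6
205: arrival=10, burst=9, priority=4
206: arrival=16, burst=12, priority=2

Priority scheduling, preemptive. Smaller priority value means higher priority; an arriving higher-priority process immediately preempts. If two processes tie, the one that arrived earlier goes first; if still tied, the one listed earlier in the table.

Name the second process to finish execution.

Gantt: | 200 0-1 | 201 1-3 | 200 3-13 | 205 13-16 | 206 16-28 | 205 28-34 | 203 34-36 | 204 36-38 | 202 38-46 |
Completion: 200=13  201=3  202=46  203=36  204=38  205=34  206=28
Turnaround (C−A): 200=13  201=2  202=43  203=32  204=32  205=24  206=12
Finish order: 201 → 200 → 206 → 205 → 203 → 204 → 202

200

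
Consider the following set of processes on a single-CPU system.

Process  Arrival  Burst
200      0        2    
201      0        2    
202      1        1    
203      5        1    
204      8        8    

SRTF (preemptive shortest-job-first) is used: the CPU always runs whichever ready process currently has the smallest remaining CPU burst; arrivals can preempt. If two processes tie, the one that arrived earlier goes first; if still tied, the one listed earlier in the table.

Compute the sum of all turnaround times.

Gantt: | 200 0-2 | 202 2-3 | 201 3-5 | 203 5-6 | idle 6-8 | 204 8-16 |
Completion: 200=2  201=5  202=3  203=6  204=16
Turnaround = completion − arrival: 200=2, 201=5, 202=2, 203=1, 204=8
Total turnaround = 2 + 5 + 2 + 1 + 8 = 18

18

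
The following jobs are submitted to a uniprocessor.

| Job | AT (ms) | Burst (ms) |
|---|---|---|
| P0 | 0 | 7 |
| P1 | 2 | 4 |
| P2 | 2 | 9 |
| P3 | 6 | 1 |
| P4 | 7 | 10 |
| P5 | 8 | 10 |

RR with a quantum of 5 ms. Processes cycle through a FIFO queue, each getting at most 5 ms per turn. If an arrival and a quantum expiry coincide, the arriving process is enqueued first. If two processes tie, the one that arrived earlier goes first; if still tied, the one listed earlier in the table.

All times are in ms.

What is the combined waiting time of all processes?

84

Schedule: | P0 0-5 | P1 5-9 | P2 9-14 | P0 14-16 | P3 16-17 | P4 17-22 | P5 22-27 | P2 27-31 | P4 31-36 | P5 36-41 |
Completion: P0=16  P1=9  P2=31  P3=17  P4=36  P5=41
Turnaround (C−A): P0=16  P1=7  P2=29  P3=11  P4=29  P5=33
Waiting = turnaround − burst: P0=9, P1=3, P2=20, P3=10, P4=19, P5=23
Total waiting = 9 + 3 + 20 + 10 + 19 + 23 = 84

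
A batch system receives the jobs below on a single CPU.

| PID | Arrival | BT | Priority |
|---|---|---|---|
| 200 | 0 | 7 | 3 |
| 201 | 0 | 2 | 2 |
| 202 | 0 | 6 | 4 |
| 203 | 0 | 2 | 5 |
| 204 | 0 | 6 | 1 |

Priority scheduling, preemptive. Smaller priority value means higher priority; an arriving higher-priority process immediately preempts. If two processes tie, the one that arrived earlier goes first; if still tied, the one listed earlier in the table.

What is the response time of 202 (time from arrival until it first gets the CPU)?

Timeline: | 204 0-6 | 201 6-8 | 200 8-15 | 202 15-21 | 203 21-23 |
Completion: 200=15  201=8  202=21  203=23  204=6
Response(202) = first start − arrival = 15 − 0 = 15

15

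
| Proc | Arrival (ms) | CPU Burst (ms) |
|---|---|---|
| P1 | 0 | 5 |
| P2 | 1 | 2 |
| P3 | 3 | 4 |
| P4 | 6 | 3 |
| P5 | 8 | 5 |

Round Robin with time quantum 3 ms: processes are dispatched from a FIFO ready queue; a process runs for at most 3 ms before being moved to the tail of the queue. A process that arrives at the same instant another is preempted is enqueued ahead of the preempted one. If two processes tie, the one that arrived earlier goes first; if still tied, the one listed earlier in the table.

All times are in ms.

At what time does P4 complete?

Timeline: | P1 0-3 | P2 3-5 | P3 5-8 | P1 8-10 | P4 10-13 | P5 13-16 | P3 16-17 | P5 17-19 |
Completion: P1=10  P2=5  P3=17  P4=13  P5=19

13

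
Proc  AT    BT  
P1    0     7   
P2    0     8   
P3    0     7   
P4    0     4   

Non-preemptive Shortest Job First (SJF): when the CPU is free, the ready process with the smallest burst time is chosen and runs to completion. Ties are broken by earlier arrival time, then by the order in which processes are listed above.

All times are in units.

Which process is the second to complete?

Gantt: | P4 0-4 | P1 4-11 | P3 11-18 | P2 18-26 |
Completion: P1=11  P2=26  P3=18  P4=4
Turnaround (C−A): P1=11  P2=26  P3=18  P4=4
Finish order: P4 → P1 → P3 → P2

P1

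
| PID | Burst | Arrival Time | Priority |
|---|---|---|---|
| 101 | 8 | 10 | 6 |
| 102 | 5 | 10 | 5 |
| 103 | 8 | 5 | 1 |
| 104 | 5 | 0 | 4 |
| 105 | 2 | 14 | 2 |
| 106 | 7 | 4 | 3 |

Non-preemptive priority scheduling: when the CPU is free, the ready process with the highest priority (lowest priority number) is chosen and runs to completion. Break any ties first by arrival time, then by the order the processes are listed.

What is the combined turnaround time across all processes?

79

Schedule: | 104 0-5 | 103 5-13 | 106 13-20 | 105 20-22 | 102 22-27 | 101 27-35 |
Completion: 101=35  102=27  103=13  104=5  105=22  106=20
Turnaround = completion − arrival: 101=25, 102=17, 103=8, 104=5, 105=8, 106=16
Total turnaround = 25 + 17 + 8 + 5 + 8 + 16 = 79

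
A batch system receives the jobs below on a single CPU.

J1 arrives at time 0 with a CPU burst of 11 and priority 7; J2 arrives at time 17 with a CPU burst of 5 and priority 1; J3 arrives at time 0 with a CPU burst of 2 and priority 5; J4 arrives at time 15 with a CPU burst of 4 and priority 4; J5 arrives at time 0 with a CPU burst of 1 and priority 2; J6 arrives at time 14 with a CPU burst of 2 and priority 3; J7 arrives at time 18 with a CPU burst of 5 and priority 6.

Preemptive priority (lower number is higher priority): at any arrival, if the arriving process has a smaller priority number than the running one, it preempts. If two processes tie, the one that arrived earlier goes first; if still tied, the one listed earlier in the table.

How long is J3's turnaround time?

3

Schedule: | J5 0-1 | J3 1-3 | J1 3-14 | J6 14-16 | J4 16-17 | J2 17-22 | J4 22-25 | J7 25-30 |
Completion: J1=14  J2=22  J3=3  J4=25  J5=1  J6=16  J7=30
Turnaround (C−A): J1=14  J2=5  J3=3  J4=10  J5=1  J6=2  J7=12
Turnaround(J3) = completion − arrival = 3 − 0 = 3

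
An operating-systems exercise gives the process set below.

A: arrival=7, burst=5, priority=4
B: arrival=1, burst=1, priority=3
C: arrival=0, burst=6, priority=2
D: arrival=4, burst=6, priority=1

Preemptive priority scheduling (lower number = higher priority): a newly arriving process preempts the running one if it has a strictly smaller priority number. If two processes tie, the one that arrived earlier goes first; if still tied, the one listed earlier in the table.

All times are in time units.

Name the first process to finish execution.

D

Schedule: | C 0-4 | D 4-10 | C 10-12 | B 12-13 | A 13-18 |
Completion: A=18  B=13  C=12  D=10
Finish order: D → C → B → A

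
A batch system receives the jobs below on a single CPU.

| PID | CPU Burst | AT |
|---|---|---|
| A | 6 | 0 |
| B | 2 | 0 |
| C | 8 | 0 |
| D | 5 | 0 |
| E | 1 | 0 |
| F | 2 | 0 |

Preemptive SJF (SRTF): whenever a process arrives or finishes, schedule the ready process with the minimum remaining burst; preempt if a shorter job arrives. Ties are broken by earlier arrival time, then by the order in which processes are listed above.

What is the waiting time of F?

Schedule: | E 0-1 | B 1-3 | F 3-5 | D 5-10 | A 10-16 | C 16-24 |
Completion: A=16  B=3  C=24  D=10  E=1  F=5
Turnaround (C−A): A=16  B=3  C=24  D=10  E=1  F=5
Waiting(F) = turnaround − burst = 5 − 2 = 3

3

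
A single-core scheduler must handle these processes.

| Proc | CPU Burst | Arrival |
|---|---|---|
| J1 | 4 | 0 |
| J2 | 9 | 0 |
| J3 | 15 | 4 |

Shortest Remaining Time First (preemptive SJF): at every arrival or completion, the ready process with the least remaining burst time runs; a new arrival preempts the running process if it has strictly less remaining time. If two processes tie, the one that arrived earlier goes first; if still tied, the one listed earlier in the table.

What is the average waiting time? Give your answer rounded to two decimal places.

Timeline: | J1 0-4 | J2 4-13 | J3 13-28 |
Completion: J1=4  J2=13  J3=28
Turnaround (C−A): J1=4  J2=13  J3=24
Waiting times: J1=0, J2=4, J3=9
Average waiting = (0+4+9) / 3 = 13/3 = 4.33

4.33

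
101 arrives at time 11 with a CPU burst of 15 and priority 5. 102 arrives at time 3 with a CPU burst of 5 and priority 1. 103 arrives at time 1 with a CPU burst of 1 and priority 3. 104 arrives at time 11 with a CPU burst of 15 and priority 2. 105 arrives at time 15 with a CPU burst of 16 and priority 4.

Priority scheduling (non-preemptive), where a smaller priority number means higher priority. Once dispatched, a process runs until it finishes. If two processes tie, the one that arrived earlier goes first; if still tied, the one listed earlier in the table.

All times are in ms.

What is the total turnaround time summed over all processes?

Schedule: | idle 0-1 | 103 1-2 | idle 2-3 | 102 3-8 | idle 8-11 | 104 11-26 | 105 26-42 | 101 42-57 |
Completion: 101=57  102=8  103=2  104=26  105=42
Turnaround (C−A): 101=46  102=5  103=1  104=15  105=27
Turnaround = completion − arrival: 101=46, 102=5, 103=1, 104=15, 105=27
Total turnaround = 46 + 5 + 1 + 15 + 27 = 94

94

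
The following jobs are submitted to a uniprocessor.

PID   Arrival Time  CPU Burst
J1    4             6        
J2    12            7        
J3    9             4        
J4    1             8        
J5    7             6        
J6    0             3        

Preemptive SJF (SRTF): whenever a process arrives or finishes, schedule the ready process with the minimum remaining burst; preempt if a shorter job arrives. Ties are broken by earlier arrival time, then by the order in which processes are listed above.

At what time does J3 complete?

Gantt: | J6 0-3 | J4 3-4 | J1 4-10 | J3 10-14 | J5 14-20 | J4 20-27 | J2 27-34 |
Completion: J1=10  J2=34  J3=14  J4=27  J5=20  J6=3
Turnaround (C−A): J1=6  J2=22  J3=5  J4=26  J5=13  J6=3

14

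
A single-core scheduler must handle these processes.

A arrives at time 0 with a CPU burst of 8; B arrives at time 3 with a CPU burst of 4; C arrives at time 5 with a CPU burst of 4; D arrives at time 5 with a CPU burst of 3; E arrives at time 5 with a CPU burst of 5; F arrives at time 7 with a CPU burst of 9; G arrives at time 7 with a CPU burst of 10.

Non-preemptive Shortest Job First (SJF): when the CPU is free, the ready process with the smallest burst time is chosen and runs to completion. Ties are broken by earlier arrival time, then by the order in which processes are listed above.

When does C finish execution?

19

Schedule: | A 0-8 | D 8-11 | B 11-15 | C 15-19 | E 19-24 | F 24-33 | G 33-43 |
Completion: A=8  B=15  C=19  D=11  E=24  F=33  G=43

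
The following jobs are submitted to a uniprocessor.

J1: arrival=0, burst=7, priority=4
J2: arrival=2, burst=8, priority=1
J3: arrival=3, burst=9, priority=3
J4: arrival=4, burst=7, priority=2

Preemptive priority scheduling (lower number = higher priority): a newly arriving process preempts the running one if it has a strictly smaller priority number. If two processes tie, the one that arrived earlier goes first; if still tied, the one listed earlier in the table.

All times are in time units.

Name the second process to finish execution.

Gantt: | J1 0-2 | J2 2-10 | J4 10-17 | J3 17-26 | J1 26-31 |
Completion: J1=31  J2=10  J3=26  J4=17
Turnaround (C−A): J1=31  J2=8  J3=23  J4=13
Finish order: J2 → J4 → J3 → J1

J4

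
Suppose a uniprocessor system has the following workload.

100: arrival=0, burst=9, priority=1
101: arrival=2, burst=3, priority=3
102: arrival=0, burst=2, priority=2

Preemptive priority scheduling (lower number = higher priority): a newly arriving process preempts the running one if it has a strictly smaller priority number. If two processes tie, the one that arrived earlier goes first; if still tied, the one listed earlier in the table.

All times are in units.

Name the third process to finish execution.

101

Gantt: | 100 0-9 | 102 9-11 | 101 11-14 |
Completion: 100=9  101=14  102=11
Turnaround (C−A): 100=9  101=12  102=11
Finish order: 100 → 102 → 101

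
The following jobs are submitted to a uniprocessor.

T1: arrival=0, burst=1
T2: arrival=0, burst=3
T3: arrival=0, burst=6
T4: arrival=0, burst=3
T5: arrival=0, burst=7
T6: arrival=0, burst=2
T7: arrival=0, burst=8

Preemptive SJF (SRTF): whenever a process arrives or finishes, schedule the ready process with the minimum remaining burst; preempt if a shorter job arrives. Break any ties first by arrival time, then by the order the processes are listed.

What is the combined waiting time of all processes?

56

Gantt: | T1 0-1 | T6 1-3 | T2 3-6 | T4 6-9 | T3 9-15 | T5 15-22 | T7 22-30 |
Completion: T1=1  T2=6  T3=15  T4=9  T5=22  T6=3  T7=30
Waiting = turnaround − burst: T1=0, T2=3, T3=9, T4=6, T5=15, T6=1, T7=22
Total waiting = 0 + 3 + 9 + 6 + 15 + 1 + 22 = 56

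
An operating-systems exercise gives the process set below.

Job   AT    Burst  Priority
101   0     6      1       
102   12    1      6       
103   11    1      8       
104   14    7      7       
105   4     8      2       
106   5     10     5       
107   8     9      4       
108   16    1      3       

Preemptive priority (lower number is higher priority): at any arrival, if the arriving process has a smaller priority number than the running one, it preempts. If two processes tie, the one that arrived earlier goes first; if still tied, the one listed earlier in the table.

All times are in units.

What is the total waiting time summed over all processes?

102

Gantt: | 101 0-6 | 105 6-14 | 107 14-16 | 108 16-17 | 107 17-24 | 106 24-34 | 102 34-35 | 104 35-42 | 103 42-43 |
Completion: 101=6  102=35  103=43  104=42  105=14  106=34  107=24  108=17
Turnaround (C−A): 101=6  102=23  103=32  104=28  105=10  106=29  107=16  108=1
Waiting = turnaround − burst: 101=0, 102=22, 103=31, 104=21, 105=2, 106=19, 107=7, 108=0
Total waiting = 0 + 22 + 31 + 21 + 2 + 19 + 7 + 0 = 102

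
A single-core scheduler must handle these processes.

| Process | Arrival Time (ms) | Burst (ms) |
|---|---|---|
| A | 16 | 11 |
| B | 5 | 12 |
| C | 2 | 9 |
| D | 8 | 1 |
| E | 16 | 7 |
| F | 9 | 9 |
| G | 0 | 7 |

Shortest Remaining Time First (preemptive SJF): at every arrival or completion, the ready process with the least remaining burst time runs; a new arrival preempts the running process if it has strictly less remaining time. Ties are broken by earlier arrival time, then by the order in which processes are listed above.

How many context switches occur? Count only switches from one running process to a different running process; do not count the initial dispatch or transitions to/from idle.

Timeline: | G 0-7 | C 7-8 | D 8-9 | C 9-17 | E 17-24 | F 24-33 | A 33-44 | B 44-56 |
Completion: A=44  B=56  C=17  D=9  E=24  F=33  G=7

7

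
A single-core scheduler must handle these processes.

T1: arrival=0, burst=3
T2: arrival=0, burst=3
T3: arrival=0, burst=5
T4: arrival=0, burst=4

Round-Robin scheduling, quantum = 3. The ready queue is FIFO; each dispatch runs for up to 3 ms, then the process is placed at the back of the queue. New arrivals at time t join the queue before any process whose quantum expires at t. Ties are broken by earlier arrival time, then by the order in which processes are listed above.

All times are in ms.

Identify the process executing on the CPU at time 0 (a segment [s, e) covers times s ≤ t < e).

Gantt: | T1 0-3 | T2 3-6 | T3 6-9 | T4 9-12 | T3 12-14 | T4 14-15 |
Completion: T1=3  T2=6  T3=14  T4=15

T1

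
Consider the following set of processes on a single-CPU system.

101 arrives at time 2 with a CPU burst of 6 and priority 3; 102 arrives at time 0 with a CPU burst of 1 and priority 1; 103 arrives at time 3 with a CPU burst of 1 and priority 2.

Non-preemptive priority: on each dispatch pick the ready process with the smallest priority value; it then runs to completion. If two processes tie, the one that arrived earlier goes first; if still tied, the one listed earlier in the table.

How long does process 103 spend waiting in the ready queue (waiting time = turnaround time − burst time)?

Schedule: | 102 0-1 | idle 1-2 | 101 2-8 | 103 8-9 |
Completion: 101=8  102=1  103=9
Turnaround (C−A): 101=6  102=1  103=6
Waiting(103) = turnaround − burst = 6 − 1 = 5

5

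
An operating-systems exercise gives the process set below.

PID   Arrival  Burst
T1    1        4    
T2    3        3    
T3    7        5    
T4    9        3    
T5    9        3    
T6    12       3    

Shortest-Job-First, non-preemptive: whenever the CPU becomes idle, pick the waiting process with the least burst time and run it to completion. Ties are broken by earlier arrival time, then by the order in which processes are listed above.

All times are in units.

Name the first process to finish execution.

Gantt: | idle 0-1 | T1 1-5 | T2 5-8 | T3 8-13 | T4 13-16 | T5 16-19 | T6 19-22 |
Completion: T1=5  T2=8  T3=13  T4=16  T5=19  T6=22
Finish order: T1 → T2 → T3 → T4 → T5 → T6

T1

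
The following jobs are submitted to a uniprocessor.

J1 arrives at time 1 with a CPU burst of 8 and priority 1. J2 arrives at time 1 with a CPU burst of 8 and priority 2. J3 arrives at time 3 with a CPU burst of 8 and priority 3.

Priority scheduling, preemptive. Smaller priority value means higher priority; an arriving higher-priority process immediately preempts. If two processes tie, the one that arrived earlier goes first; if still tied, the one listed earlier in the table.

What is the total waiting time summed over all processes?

22

Gantt: | idle 0-1 | J1 1-9 | J2 9-17 | J3 17-25 |
Completion: J1=9  J2=17  J3=25
Turnaround (C−A): J1=8  J2=16  J3=22
Waiting = turnaround − burst: J1=0, J2=8, J3=14
Total waiting = 0 + 8 + 14 = 22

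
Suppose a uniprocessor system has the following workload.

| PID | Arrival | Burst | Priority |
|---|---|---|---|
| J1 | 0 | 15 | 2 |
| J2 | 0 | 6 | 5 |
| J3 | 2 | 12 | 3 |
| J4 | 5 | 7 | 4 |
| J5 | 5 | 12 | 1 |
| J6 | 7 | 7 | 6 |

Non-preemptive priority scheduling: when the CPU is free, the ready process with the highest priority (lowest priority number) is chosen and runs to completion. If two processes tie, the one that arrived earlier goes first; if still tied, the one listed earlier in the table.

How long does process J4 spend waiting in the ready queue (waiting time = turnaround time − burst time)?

Gantt: | J1 0-15 | J5 15-27 | J3 27-39 | J4 39-46 | J2 46-52 | J6 52-59 |
Completion: J1=15  J2=52  J3=39  J4=46  J5=27  J6=59
Turnaround (C−A): J1=15  J2=52  J3=37  J4=41  J5=22  J6=52
Waiting(J4) = turnaround − burst = 41 − 7 = 34

34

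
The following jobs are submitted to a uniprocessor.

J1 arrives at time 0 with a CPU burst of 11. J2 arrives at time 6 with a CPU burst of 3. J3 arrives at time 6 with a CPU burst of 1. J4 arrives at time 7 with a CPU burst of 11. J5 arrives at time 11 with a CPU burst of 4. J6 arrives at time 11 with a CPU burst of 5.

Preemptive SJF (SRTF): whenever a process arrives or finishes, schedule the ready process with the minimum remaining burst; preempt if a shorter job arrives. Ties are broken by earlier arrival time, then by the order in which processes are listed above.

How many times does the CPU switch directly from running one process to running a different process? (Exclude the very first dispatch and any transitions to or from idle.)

Timeline: | J1 0-6 | J3 6-7 | J2 7-10 | J1 10-15 | J5 15-19 | J6 19-24 | J4 24-35 |
Completion: J1=15  J2=10  J3=7  J4=35  J5=19  J6=24

6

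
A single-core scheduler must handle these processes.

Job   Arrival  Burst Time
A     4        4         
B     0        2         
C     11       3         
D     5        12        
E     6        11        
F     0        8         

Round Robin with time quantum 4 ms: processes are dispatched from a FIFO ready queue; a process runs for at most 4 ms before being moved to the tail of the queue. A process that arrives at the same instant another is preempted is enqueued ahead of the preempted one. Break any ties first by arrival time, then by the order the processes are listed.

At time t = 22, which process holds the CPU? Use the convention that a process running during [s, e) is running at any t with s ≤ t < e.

Schedule: | B 0-2 | F 2-6 | A 6-10 | D 10-14 | E 14-18 | F 18-22 | C 22-25 | D 25-29 | E 29-33 | D 33-37 | E 37-40 |
Completion: A=10  B=2  C=25  D=37  E=40  F=22
Turnaround (C−A): A=6  B=2  C=14  D=32  E=34  F=22

C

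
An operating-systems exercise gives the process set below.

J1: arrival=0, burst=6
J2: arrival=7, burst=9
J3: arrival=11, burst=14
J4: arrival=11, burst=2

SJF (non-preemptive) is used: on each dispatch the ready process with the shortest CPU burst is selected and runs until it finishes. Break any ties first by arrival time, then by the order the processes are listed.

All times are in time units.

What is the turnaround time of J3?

Gantt: | J1 0-6 | idle 6-7 | J2 7-16 | J4 16-18 | J3 18-32 |
Completion: J1=6  J2=16  J3=32  J4=18
Turnaround(J3) = completion − arrival = 32 − 11 = 21

21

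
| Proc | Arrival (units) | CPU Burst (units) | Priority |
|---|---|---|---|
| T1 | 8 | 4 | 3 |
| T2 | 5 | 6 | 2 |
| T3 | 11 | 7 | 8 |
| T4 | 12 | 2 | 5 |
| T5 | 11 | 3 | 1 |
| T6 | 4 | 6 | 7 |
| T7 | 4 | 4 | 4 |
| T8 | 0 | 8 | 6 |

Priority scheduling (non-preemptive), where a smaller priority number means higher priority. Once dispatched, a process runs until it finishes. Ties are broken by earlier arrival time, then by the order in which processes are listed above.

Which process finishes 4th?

Gantt: | T8 0-8 | T2 8-14 | T5 14-17 | T1 17-21 | T7 21-25 | T4 25-27 | T6 27-33 | T3 33-40 |
Completion: T1=21  T2=14  T3=40  T4=27  T5=17  T6=33  T7=25  T8=8
Turnaround (C−A): T1=13  T2=9  T3=29  T4=15  T5=6  T6=29  T7=21  T8=8
Finish order: T8 → T2 → T5 → T1 → T7 → T4 → T6 → T3

T1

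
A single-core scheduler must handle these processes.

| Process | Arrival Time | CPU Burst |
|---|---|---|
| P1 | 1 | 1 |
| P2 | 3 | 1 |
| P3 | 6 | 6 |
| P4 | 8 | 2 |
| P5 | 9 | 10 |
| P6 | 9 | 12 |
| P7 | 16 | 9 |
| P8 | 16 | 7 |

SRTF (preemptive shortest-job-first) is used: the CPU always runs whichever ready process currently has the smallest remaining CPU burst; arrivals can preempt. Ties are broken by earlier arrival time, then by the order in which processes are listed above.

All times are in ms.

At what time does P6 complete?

Schedule: | idle 0-1 | P1 1-2 | idle 2-3 | P2 3-4 | idle 4-6 | P3 6-8 | P4 8-10 | P3 10-14 | P5 14-16 | P8 16-23 | P5 23-31 | P7 31-40 | P6 40-52 |
Completion: P1=2  P2=4  P3=14  P4=10  P5=31  P6=52  P7=40  P8=23
Turnaround (C−A): P1=1  P2=1  P3=8  P4=2  P5=22  P6=43  P7=24  P8=7

52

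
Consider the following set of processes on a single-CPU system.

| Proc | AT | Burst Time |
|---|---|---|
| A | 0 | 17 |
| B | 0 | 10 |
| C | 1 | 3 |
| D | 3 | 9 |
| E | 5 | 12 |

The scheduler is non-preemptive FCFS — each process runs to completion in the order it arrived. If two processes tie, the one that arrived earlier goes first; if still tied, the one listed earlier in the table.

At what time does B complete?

27

Timeline: | A 0-17 | B 17-27 | C 27-30 | D 30-39 | E 39-51 |
Completion: A=17  B=27  C=30  D=39  E=51
Turnaround (C−A): A=17  B=27  C=29  D=36  E=46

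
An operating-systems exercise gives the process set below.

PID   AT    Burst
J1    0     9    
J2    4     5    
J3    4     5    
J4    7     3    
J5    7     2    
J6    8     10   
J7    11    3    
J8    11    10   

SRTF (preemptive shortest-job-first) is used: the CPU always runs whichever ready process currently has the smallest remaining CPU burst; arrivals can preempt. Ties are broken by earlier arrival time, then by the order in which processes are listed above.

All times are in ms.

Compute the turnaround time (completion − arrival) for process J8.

36

Gantt: | J1 0-9 | J5 9-11 | J4 11-14 | J7 14-17 | J2 17-22 | J3 22-27 | J6 27-37 | J8 37-47 |
Completion: J1=9  J2=22  J3=27  J4=14  J5=11  J6=37  J7=17  J8=47
Turnaround (C−A): J1=9  J2=18  J3=23  J4=7  J5=4  J6=29  J7=6  J8=36
Turnaround(J8) = completion − arrival = 47 − 11 = 36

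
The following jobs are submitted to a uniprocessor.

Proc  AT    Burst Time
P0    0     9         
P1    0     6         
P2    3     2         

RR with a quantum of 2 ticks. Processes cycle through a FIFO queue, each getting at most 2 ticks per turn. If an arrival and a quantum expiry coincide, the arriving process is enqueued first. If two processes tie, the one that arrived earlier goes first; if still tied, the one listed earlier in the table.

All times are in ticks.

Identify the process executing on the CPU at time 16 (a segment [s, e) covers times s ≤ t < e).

Timeline: | P0 0-2 | P1 2-4 | P0 4-6 | P2 6-8 | P1 8-10 | P0 10-12 | P1 12-14 | P0 14-17 |
Completion: P0=17  P1=14  P2=8

P0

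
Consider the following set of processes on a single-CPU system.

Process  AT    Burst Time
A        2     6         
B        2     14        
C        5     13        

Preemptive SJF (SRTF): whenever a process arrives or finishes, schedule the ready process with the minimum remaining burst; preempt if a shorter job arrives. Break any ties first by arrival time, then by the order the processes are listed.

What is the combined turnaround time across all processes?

55

Schedule: | idle 0-2 | A 2-8 | C 8-21 | B 21-35 |
Completion: A=8  B=35  C=21
Turnaround (C−A): A=6  B=33  C=16
Turnaround = completion − arrival: A=6, B=33, C=16
Total turnaround = 6 + 33 + 16 = 55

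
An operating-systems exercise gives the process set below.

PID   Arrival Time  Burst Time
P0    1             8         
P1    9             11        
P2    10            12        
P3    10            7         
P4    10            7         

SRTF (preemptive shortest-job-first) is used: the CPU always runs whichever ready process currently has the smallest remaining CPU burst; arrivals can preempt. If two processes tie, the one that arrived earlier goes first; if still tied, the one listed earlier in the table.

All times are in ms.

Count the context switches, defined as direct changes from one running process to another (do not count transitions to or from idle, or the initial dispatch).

5

Timeline: | idle 0-1 | P0 1-9 | P1 9-10 | P3 10-17 | P4 17-24 | P1 24-34 | P2 34-46 |
Completion: P0=9  P1=34  P2=46  P3=17  P4=24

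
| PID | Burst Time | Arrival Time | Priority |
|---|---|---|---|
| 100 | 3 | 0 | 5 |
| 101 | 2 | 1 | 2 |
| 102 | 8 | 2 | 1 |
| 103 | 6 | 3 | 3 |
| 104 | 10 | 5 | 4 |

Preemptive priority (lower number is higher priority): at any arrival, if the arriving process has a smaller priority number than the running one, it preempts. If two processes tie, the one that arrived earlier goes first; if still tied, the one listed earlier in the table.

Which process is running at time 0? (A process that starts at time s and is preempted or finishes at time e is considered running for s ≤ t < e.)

100

Schedule: | 100 0-1 | 101 1-2 | 102 2-10 | 101 10-11 | 103 11-17 | 104 17-27 | 100 27-29 |
Completion: 100=29  101=11  102=10  103=17  104=27
Turnaround (C−A): 100=29  101=10  102=8  103=14  104=22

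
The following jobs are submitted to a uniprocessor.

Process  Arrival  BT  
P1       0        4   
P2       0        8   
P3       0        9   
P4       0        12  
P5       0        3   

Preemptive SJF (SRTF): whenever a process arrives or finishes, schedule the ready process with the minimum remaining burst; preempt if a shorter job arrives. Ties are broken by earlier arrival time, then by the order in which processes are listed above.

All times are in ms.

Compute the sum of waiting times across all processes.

Timeline: | P5 0-3 | P1 3-7 | P2 7-15 | P3 15-24 | P4 24-36 |
Completion: P1=7  P2=15  P3=24  P4=36  P5=3
Turnaround (C−A): P1=7  P2=15  P3=24  P4=36  P5=3
Waiting = turnaround − burst: P1=3, P2=7, P3=15, P4=24, P5=0
Total waiting = 3 + 7 + 15 + 24 + 0 = 49

49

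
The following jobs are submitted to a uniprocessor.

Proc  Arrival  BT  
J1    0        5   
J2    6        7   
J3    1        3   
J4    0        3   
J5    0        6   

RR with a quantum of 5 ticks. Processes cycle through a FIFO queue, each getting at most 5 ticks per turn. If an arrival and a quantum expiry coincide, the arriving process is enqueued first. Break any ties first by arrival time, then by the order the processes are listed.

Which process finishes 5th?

Schedule: | J1 0-5 | J4 5-8 | J5 8-13 | J3 13-16 | J2 16-21 | J5 21-22 | J2 22-24 |
Completion: J1=5  J2=24  J3=16  J4=8  J5=22
Turnaround (C−A): J1=5  J2=18  J3=15  J4=8  J5=22
Finish order: J1 → J4 → J3 → J5 → J2

J2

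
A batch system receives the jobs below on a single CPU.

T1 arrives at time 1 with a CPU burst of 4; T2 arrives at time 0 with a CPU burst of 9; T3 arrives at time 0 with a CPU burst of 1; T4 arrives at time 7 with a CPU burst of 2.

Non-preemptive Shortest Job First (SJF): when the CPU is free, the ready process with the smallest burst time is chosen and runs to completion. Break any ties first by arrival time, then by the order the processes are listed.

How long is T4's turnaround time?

Gantt: | T3 0-1 | T1 1-5 | T2 5-14 | T4 14-16 |
Completion: T1=5  T2=14  T3=1  T4=16
Turnaround (C−A): T1=4  T2=14  T3=1  T4=9
Turnaround(T4) = completion − arrival = 16 − 7 = 9

9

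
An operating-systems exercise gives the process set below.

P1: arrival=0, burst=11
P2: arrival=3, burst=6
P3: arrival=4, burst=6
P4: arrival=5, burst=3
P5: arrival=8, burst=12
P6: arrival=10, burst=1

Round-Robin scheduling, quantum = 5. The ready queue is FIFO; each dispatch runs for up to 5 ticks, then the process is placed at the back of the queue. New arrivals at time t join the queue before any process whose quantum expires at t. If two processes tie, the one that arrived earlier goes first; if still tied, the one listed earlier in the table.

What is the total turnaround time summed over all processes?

Gantt: | P1 0-5 | P2 5-10 | P3 10-15 | P4 15-18 | P1 18-23 | P5 23-28 | P6 28-29 | P2 29-30 | P3 30-31 | P1 31-32 | P5 32-39 |
Completion: P1=32  P2=30  P3=31  P4=18  P5=39  P6=29
Turnaround (C−A): P1=32  P2=27  P3=27  P4=13  P5=31  P6=19
Turnaround = completion − arrival: P1=32, P2=27, P3=27, P4=13, P5=31, P6=19
Total turnaround = 32 + 27 + 27 + 13 + 31 + 19 = 149

149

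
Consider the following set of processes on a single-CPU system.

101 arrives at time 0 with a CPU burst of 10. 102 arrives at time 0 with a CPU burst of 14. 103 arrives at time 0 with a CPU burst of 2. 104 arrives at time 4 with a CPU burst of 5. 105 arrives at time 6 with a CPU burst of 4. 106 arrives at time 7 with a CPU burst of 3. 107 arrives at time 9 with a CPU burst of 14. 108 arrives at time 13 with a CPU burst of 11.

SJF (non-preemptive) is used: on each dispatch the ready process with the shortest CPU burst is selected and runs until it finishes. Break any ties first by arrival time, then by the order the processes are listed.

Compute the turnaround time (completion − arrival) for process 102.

Gantt: | 103 0-2 | 101 2-12 | 106 12-15 | 105 15-19 | 104 19-24 | 108 24-35 | 102 35-49 | 107 49-63 |
Completion: 101=12  102=49  103=2  104=24  105=19  106=15  107=63  108=35
Turnaround(102) = completion − arrival = 49 − 0 = 49

49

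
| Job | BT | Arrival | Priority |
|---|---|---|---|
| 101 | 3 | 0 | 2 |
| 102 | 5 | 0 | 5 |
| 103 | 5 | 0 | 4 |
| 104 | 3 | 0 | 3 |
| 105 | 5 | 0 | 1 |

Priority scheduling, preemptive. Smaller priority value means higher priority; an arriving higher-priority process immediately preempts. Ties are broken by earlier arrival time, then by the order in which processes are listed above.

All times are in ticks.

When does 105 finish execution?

Timeline: | 105 0-5 | 101 5-8 | 104 8-11 | 103 11-16 | 102 16-21 |
Completion: 101=8  102=21  103=16  104=11  105=5
Turnaround (C−A): 101=8  102=21  103=16  104=11  105=5

5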